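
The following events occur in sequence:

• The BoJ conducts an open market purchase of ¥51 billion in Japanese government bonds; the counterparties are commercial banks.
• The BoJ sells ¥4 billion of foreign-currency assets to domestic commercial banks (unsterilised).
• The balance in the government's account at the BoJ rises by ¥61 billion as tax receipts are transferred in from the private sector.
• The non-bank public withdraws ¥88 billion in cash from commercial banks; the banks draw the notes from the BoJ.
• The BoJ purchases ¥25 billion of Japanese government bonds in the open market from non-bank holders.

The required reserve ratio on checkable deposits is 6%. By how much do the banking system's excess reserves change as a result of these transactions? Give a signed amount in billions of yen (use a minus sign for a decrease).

-¥69.56 billion

OMO purchase (from banks) ¥51 billion: reserves +¥51B, deposits 0.
FX sale ¥4 billion: reserves −¥4B, deposits 0.
Government account inflow ¥61 billion: reserves −¥61B, deposits −¥61B.
Currency withdrawal ¥88 billion: reserves −¥88B, deposits −¥88B.
Asset purchase (from non-banks) ¥25 billion: reserves +¥25B, deposits +¥25B.
Totals: Δreserves = −¥77B, Δdeposits = −¥124B.
Δrequired reserves = 6% × −¥124B = −¥7.44B.
Δexcess reserves = Δreserves − Δrequired = −¥77B − (−¥7.44B) = -¥69.56 billion.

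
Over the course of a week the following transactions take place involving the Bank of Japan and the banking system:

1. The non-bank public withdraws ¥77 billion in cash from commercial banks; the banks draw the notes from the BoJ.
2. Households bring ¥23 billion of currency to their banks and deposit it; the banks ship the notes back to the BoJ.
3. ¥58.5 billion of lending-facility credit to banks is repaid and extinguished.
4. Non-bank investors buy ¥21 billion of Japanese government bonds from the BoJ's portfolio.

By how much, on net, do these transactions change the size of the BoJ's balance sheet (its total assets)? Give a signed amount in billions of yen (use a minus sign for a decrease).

-¥79.5 billion

BoJ balance sheet:
  Assets:      Securities −¥21B, Loans to banks −¥58.5B
  Liabilities: Bank reserves −¥133.5B, Currency in circulation +¥54B
Commercial banking system:
  Assets:      Reserves at CB −¥133.5B
  Liabilities: Checkable deposits −¥75B, Borrowings from CB −¥58.5B
Change in total BoJ assets = -¥79.5 billion.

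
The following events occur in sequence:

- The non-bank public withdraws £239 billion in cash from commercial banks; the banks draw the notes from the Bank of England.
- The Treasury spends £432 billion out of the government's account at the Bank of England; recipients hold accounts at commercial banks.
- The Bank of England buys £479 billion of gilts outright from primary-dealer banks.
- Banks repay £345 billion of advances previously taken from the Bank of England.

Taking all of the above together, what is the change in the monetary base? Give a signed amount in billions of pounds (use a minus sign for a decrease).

+£566 billion

Bank of England balance sheet:
  Assets:      Securities +£479B, Loans to banks −£345B
  Liabilities: Bank reserves +£327B, Currency in circulation +£239B, Government deposits −£432B
Monetary base = currency + reserves: +£239B + (+£327B) = +£566 billion.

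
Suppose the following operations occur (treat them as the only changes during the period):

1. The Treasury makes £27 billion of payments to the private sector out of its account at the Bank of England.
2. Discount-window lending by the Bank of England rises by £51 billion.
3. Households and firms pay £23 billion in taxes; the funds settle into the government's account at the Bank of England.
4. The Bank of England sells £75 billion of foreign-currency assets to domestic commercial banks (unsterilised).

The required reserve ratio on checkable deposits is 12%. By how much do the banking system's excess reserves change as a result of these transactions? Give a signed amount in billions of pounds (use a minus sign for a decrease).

-£20.48 billion

Government spending £27 billion: reserves +£27B, deposits +£27B.
Discount-window loan £51 billion: reserves +£51B, deposits 0.
Government account inflow £23 billion: reserves −£23B, deposits −£23B.
FX sale £75 billion: reserves −£75B, deposits 0.
Totals: Δreserves = −£20B, Δdeposits = +£4B.
Δrequired reserves = 12% × +£4B = +£0.48B.
Δexcess reserves = Δreserves − Δrequired = −£20B − (+£0.48B) = -£20.48 billion.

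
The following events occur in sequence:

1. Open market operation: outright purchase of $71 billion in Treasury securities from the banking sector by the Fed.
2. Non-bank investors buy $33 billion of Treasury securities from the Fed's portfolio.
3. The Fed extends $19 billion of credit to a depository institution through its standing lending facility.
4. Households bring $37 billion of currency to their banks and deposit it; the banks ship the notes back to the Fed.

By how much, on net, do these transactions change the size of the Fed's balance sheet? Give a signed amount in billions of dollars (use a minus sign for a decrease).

OMO purchase (from banks) $71 billion: a Fed asset is acquired → +$71B.
Asset sale (to non-banks) $33 billion: a Fed asset is shed → −$33B.
Discount-window loan $19 billion: a Fed asset is acquired → +$19B.
Currency deposit $37 billion: only the composition of liabilities changes → 0.
Net: 71 − 33 + 19 + 0 = +$57 billion.

+$57 billion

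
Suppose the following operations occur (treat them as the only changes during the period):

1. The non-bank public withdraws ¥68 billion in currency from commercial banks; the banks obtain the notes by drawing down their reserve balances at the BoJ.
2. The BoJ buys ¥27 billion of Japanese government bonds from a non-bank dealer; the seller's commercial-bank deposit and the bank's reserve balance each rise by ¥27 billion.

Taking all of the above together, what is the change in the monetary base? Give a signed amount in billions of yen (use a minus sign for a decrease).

BoJ balance sheet:
  Assets:      Securities +¥27B
  Liabilities: Bank reserves −¥41B, Currency in circulation +¥68B
Monetary base = currency + reserves: +¥68B + (−¥41B) = +¥27 billion.

+¥27 billion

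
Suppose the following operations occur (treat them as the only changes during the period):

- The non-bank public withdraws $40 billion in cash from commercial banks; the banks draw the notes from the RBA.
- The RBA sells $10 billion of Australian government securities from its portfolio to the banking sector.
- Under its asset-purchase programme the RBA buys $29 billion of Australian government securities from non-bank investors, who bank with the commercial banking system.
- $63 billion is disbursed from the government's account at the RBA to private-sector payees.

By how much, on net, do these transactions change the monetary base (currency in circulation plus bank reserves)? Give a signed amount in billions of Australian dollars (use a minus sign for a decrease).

RBA balance sheet:
  Assets:      Securities +$19B
  Liabilities: Bank reserves +$42B, Currency in circulation +$40B, Government deposits −$63B
Monetary base = currency + reserves: +$40B + (+$42B) = +$82 billion.

+$82 billion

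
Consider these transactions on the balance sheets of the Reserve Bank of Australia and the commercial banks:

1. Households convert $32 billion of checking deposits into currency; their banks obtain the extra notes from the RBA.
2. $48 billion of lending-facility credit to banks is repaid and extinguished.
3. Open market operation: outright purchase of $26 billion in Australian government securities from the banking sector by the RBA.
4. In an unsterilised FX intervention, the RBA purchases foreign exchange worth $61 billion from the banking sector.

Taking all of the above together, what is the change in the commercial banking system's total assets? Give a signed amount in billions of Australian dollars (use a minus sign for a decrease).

Currency withdrawal $32 billion: bank balance sheets shrink → −$32B.
Discount-window repayment $48 billion: bank balance sheets shrink → −$48B.
OMO purchase (from banks) $26 billion: just an asset swap on bank balance sheets → 0.
FX purchase $61 billion: just an asset swap on bank balance sheets → 0.
Net: −32 − 48 + 0 + 0 = -$80 billion.

-$80 billion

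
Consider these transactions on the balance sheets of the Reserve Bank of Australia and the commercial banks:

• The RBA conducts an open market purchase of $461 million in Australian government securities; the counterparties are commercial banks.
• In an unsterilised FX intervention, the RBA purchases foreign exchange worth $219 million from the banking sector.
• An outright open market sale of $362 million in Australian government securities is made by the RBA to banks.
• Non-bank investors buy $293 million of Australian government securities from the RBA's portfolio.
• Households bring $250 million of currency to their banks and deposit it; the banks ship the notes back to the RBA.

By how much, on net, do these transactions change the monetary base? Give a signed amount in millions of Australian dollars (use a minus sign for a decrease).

+$25 million

OMO purchase (from banks) $461 million: RBA balance sheet expands → +$461M.
FX purchase $219 million: RBA balance sheet expands → +$219M.
OMO sale (to banks) $362 million: RBA balance sheet contracts → −$362M.
Asset sale (to non-banks) $293 million: RBA balance sheet contracts → −$293M.
Currency deposit $250 million: just a shift between currency and reserves — both are base money → 0.
Net: 461 + 219 − 362 − 293 + 0 = +$25 million.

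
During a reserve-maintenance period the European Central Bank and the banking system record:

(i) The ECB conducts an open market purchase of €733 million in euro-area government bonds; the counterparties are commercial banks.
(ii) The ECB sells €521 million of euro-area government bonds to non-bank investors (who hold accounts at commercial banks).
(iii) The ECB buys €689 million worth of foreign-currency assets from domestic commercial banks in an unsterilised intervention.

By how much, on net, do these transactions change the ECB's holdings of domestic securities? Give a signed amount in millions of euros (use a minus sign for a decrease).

+€212 million

ECB balance sheet:
  Assets:      Securities +€212M, Foreign assets +€689M
  Liabilities: Bank reserves +€901M
Commercial banking system:
  Assets:      Reserves at CB +€901M, Securities −€733M, Foreign assets −€689M
  Liabilities: Checkable deposits −€521M
So the change in the ECB's holdings of domestic securities is +€212 million.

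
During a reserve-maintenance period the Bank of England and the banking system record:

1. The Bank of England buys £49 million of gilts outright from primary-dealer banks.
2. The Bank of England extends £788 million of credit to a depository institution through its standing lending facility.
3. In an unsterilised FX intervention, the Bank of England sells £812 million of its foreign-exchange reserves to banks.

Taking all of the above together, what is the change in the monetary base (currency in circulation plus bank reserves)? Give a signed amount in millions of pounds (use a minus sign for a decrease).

OMO purchase (from banks) £49 million: Bank of England balance sheet expands → +£49M.
Discount-window loan £788 million: Bank of England balance sheet expands → +£788M.
FX sale £812 million: Bank of England balance sheet contracts → −£812M.
Net: 49 + 788 − 812 = +£25 million.

+£25 million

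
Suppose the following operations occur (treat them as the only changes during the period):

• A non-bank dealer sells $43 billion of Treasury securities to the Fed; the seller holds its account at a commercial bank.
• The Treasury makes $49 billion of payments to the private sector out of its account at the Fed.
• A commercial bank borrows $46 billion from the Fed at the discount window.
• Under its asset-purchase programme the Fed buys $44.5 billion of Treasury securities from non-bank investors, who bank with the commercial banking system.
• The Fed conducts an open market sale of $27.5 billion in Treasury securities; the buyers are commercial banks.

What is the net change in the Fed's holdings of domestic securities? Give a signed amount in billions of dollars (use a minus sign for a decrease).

+$60 billion

Fed balance sheet:
  Assets:      Securities +$60B, Loans to banks +$46B
  Liabilities: Bank reserves +$155B, Government deposits −$49B
Commercial banking system:
  Assets:      Reserves at CB +$155B, Securities +$27.5B
  Liabilities: Checkable deposits +$136.5B, Borrowings from CB +$46B
So the change in the Fed's holdings of domestic securities is +$60 billion.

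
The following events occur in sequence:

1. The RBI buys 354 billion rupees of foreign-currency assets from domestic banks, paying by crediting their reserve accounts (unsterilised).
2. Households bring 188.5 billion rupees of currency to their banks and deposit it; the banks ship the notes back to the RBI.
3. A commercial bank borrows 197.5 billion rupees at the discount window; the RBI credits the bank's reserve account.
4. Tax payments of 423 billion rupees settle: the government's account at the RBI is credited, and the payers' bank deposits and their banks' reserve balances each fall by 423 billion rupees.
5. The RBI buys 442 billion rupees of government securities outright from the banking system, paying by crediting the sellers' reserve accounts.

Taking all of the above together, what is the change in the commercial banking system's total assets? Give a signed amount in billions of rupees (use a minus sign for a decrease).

-37 billion

RBI balance sheet:
  Assets:      Securities +442B, Loans to banks +197.5B, Foreign assets +354B
  Liabilities: Bank reserves +759B, Currency in circulation −188.5B, Government deposits +423B
Commercial banking system:
  Assets:      Reserves at CB +759B, Securities −442B, Foreign assets −354B
  Liabilities: Checkable deposits −234.5B, Borrowings from CB +197.5B
Change in total bank assets = -37 billion.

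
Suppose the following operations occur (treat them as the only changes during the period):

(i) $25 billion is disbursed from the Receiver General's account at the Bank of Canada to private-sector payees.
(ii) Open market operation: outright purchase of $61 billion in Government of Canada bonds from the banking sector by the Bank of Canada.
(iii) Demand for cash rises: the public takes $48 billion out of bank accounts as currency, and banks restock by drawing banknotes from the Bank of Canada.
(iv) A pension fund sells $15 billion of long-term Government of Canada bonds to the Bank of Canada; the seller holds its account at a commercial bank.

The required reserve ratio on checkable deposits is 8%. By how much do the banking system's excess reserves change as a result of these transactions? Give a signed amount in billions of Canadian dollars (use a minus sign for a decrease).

Government spending $25 billion: reserves +$25B, deposits +$25B.
OMO purchase (from banks) $61 billion: reserves +$61B, deposits 0.
Currency withdrawal $48 billion: reserves −$48B, deposits −$48B.
Asset purchase (from non-banks) $15 billion: reserves +$15B, deposits +$15B.
Totals: Δreserves = +$53B, Δdeposits = −$8B.
Δrequired reserves = 8% × −$8B = −$0.64B.
Δexcess reserves = Δreserves − Δrequired = +$53B − (−$0.64B) = +$53.64 billion.

+$53.64 billion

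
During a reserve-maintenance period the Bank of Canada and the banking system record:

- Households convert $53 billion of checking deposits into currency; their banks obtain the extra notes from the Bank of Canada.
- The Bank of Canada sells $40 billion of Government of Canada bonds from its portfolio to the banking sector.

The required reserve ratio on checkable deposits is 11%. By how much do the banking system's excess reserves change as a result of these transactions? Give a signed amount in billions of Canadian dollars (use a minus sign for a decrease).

Currency withdrawal $53 billion: reserves −$53B, deposits −$53B.
OMO sale (to banks) $40 billion: reserves −$40B, deposits 0.
Totals: Δreserves = −$93B, Δdeposits = −$53B.
Δrequired reserves = 11% × −$53B = −$5.83B.
Δexcess reserves = Δreserves − Δrequired = −$93B − (−$5.83B) = -$87.17 billion.

-$87.17 billion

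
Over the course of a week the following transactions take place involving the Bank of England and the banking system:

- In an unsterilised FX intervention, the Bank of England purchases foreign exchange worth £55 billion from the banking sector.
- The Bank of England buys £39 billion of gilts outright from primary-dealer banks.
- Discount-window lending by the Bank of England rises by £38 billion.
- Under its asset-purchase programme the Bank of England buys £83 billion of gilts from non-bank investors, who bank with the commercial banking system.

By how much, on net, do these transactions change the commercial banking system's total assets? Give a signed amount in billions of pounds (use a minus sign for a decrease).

+£121 billion

FX purchase £55 billion: just an asset swap on bank balance sheets → 0.
OMO purchase (from banks) £39 billion: just an asset swap on bank balance sheets → 0.
Discount-window loan £38 billion: bank balance sheets expand → +£38B.
Asset purchase (from non-banks) £83 billion: bank balance sheets expand → +£83B.
Net: 0 + 0 + 38 + 83 = +£121 billion.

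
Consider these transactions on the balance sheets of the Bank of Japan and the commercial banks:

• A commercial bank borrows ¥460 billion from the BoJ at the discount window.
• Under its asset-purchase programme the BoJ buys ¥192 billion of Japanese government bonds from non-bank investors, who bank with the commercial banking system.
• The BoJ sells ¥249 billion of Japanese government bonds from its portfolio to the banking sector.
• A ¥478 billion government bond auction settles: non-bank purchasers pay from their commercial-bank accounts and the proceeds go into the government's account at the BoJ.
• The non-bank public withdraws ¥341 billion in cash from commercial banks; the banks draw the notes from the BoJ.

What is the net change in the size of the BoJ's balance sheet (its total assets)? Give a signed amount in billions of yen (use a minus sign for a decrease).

BoJ balance sheet:
  Assets:      Securities −¥57B, Loans to banks +¥460B
  Liabilities: Bank reserves −¥416B, Currency in circulation +¥341B, Government deposits +¥478B
Change in total BoJ assets = +¥403 billion.

+¥403 billion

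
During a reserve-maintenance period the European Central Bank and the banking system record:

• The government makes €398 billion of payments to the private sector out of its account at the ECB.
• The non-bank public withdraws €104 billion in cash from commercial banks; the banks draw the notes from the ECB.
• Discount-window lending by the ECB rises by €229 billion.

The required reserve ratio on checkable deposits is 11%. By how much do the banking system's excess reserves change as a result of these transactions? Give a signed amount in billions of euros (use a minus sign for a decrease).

+€490.66 billion

Government spending €398 billion: reserves +€398B, deposits +€398B.
Currency withdrawal €104 billion: reserves −€104B, deposits −€104B.
Discount-window loan €229 billion: reserves +€229B, deposits 0.
Totals: Δreserves = +€523B, Δdeposits = +€294B.
Δrequired reserves = 11% × +€294B = +€32.34B.
Δexcess reserves = Δreserves − Δrequired = +€523B − (+€32.34B) = +€490.66 billion.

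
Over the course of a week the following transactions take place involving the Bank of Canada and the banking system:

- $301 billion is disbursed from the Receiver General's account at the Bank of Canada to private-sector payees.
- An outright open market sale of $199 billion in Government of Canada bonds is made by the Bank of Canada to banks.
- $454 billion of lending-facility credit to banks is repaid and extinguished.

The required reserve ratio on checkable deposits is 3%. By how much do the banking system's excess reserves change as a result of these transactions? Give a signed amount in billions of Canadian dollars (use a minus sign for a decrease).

Government spending $301 billion: reserves +$301B, deposits +$301B.
OMO sale (to banks) $199 billion: reserves −$199B, deposits 0.
Discount-window repayment $454 billion: reserves −$454B, deposits 0.
Totals: Δreserves = −$352B, Δdeposits = +$301B.
Δrequired reserves = 3% × +$301B = +$9.03B.
Δexcess reserves = Δreserves − Δrequired = −$352B − (+$9.03B) = -$361.03 billion.

-$361.03 billion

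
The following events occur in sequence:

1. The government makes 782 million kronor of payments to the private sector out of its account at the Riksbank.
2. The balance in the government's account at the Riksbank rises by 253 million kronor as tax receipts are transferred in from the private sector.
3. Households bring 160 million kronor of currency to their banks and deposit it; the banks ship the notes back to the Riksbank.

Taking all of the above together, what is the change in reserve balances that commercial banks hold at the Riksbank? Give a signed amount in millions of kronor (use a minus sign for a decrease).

Government spending 782 million kronor: government payments flow into bank reserve accounts → +782M.
Government account inflow 253 million kronor: funds move from bank reserves into the government account → −253M.
Currency deposit 160 million kronor: returned notes are swapped for reserve credit → +160M.
Net: 782 − 253 + 160 = +689 million.

+689 million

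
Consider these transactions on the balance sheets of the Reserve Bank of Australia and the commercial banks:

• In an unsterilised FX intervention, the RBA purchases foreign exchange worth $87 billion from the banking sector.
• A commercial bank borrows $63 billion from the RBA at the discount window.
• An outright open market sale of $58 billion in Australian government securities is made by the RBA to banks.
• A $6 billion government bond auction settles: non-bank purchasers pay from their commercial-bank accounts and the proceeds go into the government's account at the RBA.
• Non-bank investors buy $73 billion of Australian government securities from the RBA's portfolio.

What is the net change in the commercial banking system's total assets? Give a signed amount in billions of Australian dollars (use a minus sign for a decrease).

-$16 billion

FX purchase $87 billion: just an asset swap on bank balance sheets → 0.
Discount-window loan $63 billion: bank balance sheets expand → +$63B.
OMO sale (to banks) $58 billion: just an asset swap on bank balance sheets → 0.
Government account inflow $6 billion: bank balance sheets shrink → −$6B.
Asset sale (to non-banks) $73 billion: bank balance sheets shrink → −$73B.
Net: 0 + 63 + 0 − 6 − 73 = -$16 billion.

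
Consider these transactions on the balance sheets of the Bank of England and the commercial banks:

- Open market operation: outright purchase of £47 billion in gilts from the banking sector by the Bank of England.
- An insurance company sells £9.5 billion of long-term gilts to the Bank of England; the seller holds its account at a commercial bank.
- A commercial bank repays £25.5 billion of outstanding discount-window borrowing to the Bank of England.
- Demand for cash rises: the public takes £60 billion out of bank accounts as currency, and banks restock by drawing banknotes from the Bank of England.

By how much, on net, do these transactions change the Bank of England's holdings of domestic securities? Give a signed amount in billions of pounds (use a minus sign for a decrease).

OMO purchase (from banks) £47 billion: securities added to the Bank of England's portfolio → +£47B.
Asset purchase (from non-banks) £9.5 billion: securities added to the Bank of England's portfolio → +£9.5B.
Discount-window repayment £25.5 billion: the Bank of England's securities portfolio is untouched → 0.
Currency withdrawal £60 billion: the Bank of England's securities portfolio is untouched → 0.
Net: 47 + 9.5 + 0 + 0 = +£56.5 billion.

+£56.5 billion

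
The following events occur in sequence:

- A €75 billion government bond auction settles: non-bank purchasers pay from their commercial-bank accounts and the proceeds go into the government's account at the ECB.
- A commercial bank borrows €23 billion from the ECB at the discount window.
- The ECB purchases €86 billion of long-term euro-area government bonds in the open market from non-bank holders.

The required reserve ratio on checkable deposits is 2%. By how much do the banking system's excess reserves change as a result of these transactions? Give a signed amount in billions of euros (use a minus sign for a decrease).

Government account inflow €75 billion: reserves −€75B, deposits −€75B.
Discount-window loan €23 billion: reserves +€23B, deposits 0.
Asset purchase (from non-banks) €86 billion: reserves +€86B, deposits +€86B.
Totals: Δreserves = +€34B, Δdeposits = +€11B.
Δrequired reserves = 2% × +€11B = +€0.22B.
Δexcess reserves = Δreserves − Δrequired = +€34B − (+€0.22B) = +€33.78 billion.

+€33.78 billion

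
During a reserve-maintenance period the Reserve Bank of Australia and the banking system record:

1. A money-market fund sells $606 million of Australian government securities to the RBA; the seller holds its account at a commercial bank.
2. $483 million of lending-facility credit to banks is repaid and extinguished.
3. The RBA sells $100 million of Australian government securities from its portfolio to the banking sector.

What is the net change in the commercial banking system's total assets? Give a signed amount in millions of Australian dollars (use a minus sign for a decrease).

RBA balance sheet:
  Assets:      Securities +$506M, Loans to banks −$483M
  Liabilities: Bank reserves +$23M
Commercial banking system:
  Assets:      Reserves at CB +$23M, Securities +$100M
  Liabilities: Checkable deposits +$606M, Borrowings from CB −$483M
Change in total bank assets = +$123 million.

+$123 million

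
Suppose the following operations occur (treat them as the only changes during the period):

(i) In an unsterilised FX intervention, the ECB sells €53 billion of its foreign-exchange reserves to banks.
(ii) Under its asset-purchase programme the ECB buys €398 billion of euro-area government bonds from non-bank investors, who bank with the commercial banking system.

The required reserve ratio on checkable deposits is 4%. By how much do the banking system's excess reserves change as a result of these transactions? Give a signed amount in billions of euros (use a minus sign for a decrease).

FX sale €53 billion: reserves −€53B, deposits 0.
Asset purchase (from non-banks) €398 billion: reserves +€398B, deposits +€398B.
Totals: Δreserves = +€345B, Δdeposits = +€398B.
Δrequired reserves = 4% × +€398B = +€15.92B.
Δexcess reserves = Δreserves − Δrequired = +€345B − (+€15.92B) = +€329.08 billion.

+€329.08 billion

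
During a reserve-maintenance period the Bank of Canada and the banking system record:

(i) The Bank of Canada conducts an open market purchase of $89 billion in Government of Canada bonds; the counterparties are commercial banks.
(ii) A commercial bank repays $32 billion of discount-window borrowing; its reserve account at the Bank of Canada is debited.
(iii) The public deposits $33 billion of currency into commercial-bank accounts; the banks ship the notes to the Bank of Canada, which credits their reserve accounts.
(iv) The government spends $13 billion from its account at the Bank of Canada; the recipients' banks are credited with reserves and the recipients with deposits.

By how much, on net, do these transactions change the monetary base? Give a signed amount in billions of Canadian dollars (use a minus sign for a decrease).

OMO purchase (from banks) $89 billion: Bank of Canada balance sheet expands → +$89B.
Discount-window repayment $32 billion: Bank of Canada balance sheet contracts → −$32B.
Currency deposit $33 billion: just a shift between currency and reserves — both are base money → 0.
Government spending $13 billion: a non-base liability converts back to reserves → +$13B.
Net: 89 − 32 + 0 + 13 = +$70 billion.

+$70 billion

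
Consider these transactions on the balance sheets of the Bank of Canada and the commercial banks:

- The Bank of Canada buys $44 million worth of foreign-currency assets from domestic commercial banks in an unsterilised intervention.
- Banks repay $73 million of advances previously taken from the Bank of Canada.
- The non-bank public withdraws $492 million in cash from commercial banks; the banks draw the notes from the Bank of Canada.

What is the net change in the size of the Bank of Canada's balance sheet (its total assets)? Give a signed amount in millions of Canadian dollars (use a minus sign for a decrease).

-$29 million

FX purchase $44 million: a Bank of Canada asset is acquired → +$44M.
Discount-window repayment $73 million: a Bank of Canada asset is shed → −$73M.
Currency withdrawal $492 million: only the composition of liabilities changes → 0.
Net: 44 − 73 + 0 = -$29 million.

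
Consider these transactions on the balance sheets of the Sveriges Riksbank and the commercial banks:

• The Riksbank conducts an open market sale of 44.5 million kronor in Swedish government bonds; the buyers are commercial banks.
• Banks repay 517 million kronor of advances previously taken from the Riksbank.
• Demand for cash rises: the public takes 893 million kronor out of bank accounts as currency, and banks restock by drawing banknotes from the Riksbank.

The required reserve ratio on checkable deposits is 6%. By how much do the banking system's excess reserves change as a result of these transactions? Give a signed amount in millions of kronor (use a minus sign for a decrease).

OMO sale (to banks) 44.5 million kronor: reserves −44.5M, deposits 0.
Discount-window repayment 517 million kronor: reserves −517M, deposits 0.
Currency withdrawal 893 million kronor: reserves −893M, deposits −893M.
Totals: Δreserves = −1454.5M, Δdeposits = −893M.
Δrequired reserves = 6% × −893M = −53.58M.
Δexcess reserves = Δreserves − Δrequired = −1454.5M − (−53.58M) = -1400.92 million.

-1400.92 million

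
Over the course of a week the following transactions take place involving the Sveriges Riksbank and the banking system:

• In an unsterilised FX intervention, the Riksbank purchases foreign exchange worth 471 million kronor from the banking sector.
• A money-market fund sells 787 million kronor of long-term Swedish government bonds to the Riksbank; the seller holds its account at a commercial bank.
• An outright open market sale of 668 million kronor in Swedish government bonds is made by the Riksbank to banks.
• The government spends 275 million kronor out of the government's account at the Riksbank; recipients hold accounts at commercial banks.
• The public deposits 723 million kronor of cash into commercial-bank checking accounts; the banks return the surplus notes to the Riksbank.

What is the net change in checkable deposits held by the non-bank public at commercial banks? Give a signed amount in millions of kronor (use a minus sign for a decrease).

+1785 million

FX purchase 471 million kronor: the counterparty is a bank, so public deposits are unchanged → 0.
Asset purchase (from non-banks) 787 million kronor: non-bank counterparties' bank balances rise → +787M.
OMO sale (to banks) 668 million kronor: the counterparty is a bank, so public deposits are unchanged → 0.
Government spending 275 million kronor: non-bank counterparties' bank balances rise → +275M.
Currency deposit 723 million kronor: non-bank counterparties' bank balances rise → +723M.
Net: 0 + 787 + 0 + 275 + 723 = +1785 million.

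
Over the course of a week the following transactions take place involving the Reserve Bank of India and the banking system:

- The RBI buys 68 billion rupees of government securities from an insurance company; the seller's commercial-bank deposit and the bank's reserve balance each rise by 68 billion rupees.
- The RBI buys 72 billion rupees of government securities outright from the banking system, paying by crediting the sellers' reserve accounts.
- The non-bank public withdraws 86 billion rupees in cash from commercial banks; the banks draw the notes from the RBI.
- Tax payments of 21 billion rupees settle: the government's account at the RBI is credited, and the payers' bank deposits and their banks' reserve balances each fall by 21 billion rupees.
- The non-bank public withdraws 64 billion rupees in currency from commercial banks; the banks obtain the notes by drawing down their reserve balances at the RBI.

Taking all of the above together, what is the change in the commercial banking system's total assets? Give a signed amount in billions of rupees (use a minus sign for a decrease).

-103 billion

RBI balance sheet:
  Assets:      Securities +140B
  Liabilities: Bank reserves −31B, Currency in circulation +150B, Government deposits +21B
Commercial banking system:
  Assets:      Reserves at CB −31B, Securities −72B
  Liabilities: Checkable deposits −103B
Change in total bank assets = -103 billion.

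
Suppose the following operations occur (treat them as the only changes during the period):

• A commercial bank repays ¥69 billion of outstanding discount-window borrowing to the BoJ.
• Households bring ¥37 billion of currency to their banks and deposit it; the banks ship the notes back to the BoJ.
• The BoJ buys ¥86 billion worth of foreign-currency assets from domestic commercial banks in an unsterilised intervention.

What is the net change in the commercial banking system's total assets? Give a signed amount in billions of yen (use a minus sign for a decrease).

-¥32 billion

BoJ balance sheet:
  Assets:      Loans to banks −¥69B, Foreign assets +¥86B
  Liabilities: Bank reserves +¥54B, Currency in circulation −¥37B
Commercial banking system:
  Assets:      Reserves at CB +¥54B, Foreign assets −¥86B
  Liabilities: Checkable deposits +¥37B, Borrowings from CB −¥69B
Change in total bank assets = -¥32 billion.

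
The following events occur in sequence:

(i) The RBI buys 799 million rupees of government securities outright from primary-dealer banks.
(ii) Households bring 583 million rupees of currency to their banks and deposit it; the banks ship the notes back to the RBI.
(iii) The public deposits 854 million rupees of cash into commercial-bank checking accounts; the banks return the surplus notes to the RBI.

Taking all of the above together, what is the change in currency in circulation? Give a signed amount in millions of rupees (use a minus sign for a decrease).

-1437 million

RBI balance sheet:
  Assets:      Securities +799M
  Liabilities: Bank reserves +2236M, Currency in circulation −1437M
Commercial banking system:
  Assets:      Reserves at CB +2236M, Securities −799M
  Liabilities: Checkable deposits +1437M
So the change in currency in circulation is -1437 million.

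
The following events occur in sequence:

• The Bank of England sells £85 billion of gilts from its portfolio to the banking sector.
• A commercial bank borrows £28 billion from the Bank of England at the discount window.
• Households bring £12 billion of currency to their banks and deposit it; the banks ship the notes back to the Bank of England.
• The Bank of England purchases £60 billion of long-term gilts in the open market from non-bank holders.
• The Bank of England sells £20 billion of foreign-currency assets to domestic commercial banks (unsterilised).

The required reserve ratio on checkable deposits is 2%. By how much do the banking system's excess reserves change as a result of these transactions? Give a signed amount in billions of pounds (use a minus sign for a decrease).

OMO sale (to banks) £85 billion: reserves −£85B, deposits 0.
Discount-window loan £28 billion: reserves +£28B, deposits 0.
Currency deposit £12 billion: reserves +£12B, deposits +£12B.
Asset purchase (from non-banks) £60 billion: reserves +£60B, deposits +£60B.
FX sale £20 billion: reserves −£20B, deposits 0.
Totals: Δreserves = −£5B, Δdeposits = +£72B.
Δrequired reserves = 2% × +£72B = +£1.44B.
Δexcess reserves = Δreserves − Δrequired = −£5B − (+£1.44B) = -£6.44 billion.

-£6.44 billion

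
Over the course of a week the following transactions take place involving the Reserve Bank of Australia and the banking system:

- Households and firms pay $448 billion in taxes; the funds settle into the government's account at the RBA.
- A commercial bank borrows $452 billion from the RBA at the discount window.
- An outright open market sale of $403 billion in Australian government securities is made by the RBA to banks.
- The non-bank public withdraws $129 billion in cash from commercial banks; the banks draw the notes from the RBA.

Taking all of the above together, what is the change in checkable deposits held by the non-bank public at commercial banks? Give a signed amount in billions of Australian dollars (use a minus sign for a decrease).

-$577 billion

RBA balance sheet:
  Assets:      Securities −$403B, Loans to banks +$452B
  Liabilities: Bank reserves −$528B, Currency in circulation +$129B, Government deposits +$448B
Commercial banking system:
  Assets:      Reserves at CB −$528B, Securities +$403B
  Liabilities: Checkable deposits −$577B, Borrowings from CB +$452B
So the change in checkable deposits held by the non-bank public at commercial banks is -$577 billion.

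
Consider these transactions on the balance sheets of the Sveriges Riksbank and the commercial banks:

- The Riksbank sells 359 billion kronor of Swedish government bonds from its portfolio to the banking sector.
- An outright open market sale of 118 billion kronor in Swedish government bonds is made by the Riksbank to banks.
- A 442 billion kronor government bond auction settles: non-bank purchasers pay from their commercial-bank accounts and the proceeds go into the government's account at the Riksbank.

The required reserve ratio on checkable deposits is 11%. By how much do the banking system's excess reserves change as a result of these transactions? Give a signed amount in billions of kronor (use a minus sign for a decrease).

OMO sale (to banks) 359 billion kronor: reserves −359B, deposits 0.
OMO sale (to banks) 118 billion kronor: reserves −118B, deposits 0.
Government account inflow 442 billion kronor: reserves −442B, deposits −442B.
Totals: Δreserves = −919B, Δdeposits = −442B.
Δrequired reserves = 11% × −442B = −48.62B.
Δexcess reserves = Δreserves − Δrequired = −919B − (−48.62B) = -870.38 billion.

-870.38 billion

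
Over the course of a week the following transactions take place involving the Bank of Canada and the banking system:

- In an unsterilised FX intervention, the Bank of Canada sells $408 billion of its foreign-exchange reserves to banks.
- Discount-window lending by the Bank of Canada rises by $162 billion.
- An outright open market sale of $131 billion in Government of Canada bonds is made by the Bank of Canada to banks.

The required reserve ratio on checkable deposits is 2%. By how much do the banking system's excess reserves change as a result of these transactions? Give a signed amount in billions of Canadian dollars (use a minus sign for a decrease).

FX sale $408 billion: reserves −$408B, deposits 0.
Discount-window loan $162 billion: reserves +$162B, deposits 0.
OMO sale (to banks) $131 billion: reserves −$131B, deposits 0.
Totals: Δreserves = −$377B, Δdeposits = 0.
Δrequired reserves = 2% × 0 = 0.
Δexcess reserves = Δreserves − Δrequired = −$377B − (0) = -$377 billion.

-$377 billion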